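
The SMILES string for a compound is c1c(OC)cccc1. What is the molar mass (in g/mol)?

Atom tally by fragment:
  benzene ring core → C:6 H:6
  (− 1 ring H displaced by substituents)
  + OCH3 → C:1 H:3 O:1
Element totals:
  C: 7
  H: 8
  O: 1
Molecular formula: C7H8O.
  M = 7(12.011) + 8(1.008) + 15.999
    = 84.077 + 8.064 + 15.999 = 108.140

108.14 g/mol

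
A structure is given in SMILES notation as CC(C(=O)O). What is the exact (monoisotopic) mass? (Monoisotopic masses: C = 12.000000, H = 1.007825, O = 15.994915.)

Atom tally by fragment:
  CH3 → C:1 H:3
  CH2COOH → C:2 H:3 O:2
Element totals:
  C: 3
  H: 6
  O: 2
Molecular formula: C3H6O2.
  M = 3(12.0) + 6(1.007825) + 2(15.994915)
    = 36.000000 + 6.046950 + 31.989830 = 74.036780

74.0368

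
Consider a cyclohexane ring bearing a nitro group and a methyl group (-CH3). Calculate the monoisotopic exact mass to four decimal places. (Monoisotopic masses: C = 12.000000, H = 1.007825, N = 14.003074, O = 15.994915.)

Atom tally by fragment:
  cyclohexane ring core → C:6 H:12
  (− 2 ring H displaced by substituents)
  + NO2 → N:1 O:2
  + CH3 → C:1 H:3
Element totals:
  C: 7
  H: 13
  N: 1
  O: 2
Molecular formula: C7H13NO2.
  M = 7(12.0) + 13(1.007825) + 14.003074 + 2(15.994915)
    = 84.000000 + 13.101725 + 14.003074 + 31.989830 = 143.094629

143.0946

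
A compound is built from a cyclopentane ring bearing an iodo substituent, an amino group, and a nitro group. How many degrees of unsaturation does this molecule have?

2

Atom tally by fragment:
  cyclopentane ring core → C:5 H:10
  (− 3 ring H displaced by substituents)
  + I → I:1
  + NH2 → N:1 H:2
  + NO2 → N:1 O:2
Element totals:
  C: 5
  H: 9
  I: 1
  N: 2
  O: 2
Molecular formula: C5H9IN2O2.
DoU = (2C + 2 + N − H − X) / 2 = (2·5 + 2 + 2 − 9 − 1) / 2 = 2.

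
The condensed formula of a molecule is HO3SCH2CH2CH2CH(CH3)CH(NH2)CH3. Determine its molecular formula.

C7H17NO3S

Atom tally by fragment:
  HO3SCH2 → C:1 H:3 S:1 O:3
  CH2 → C:1 H:2
  CH2 → C:1 H:2
  CH(CH3) → C:2 H:4
  CH(NH2) → C:1 H:3 N:1
  CH3 → C:1 H:3
Element totals:
  C: 7
  H: 17
  N: 1
  O: 3
  S: 1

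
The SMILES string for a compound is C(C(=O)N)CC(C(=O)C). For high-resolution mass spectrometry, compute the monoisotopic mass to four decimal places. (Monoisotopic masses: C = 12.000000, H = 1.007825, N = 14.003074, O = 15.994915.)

129.0790

Atom tally by fragment:
  H2NOCCH2 → C:2 H:4 O:1 N:1
  CH2 → C:1 H:2
  CH2COCH3 → C:3 H:5 O:1
Element totals:
  C: 6
  H: 11
  N: 1
  O: 2
Molecular formula: C6H11NO2.
  M = 6(12.0) + 11(1.007825) + 14.003074 + 2(15.994915)
    = 72.000000 + 11.086075 + 14.003074 + 31.989830 = 129.078979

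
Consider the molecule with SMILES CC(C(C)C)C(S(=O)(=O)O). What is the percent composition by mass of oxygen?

Atom tally by fragment:
  CH3 → C:1 H:3
  CH(CH(CH3)2) → C:4 H:8
  CH2SO3H → C:1 H:3 S:1 O:3
Element totals:
  C: 6
  H: 14
  O: 3
  S: 1
Molecular formula: C6H14O3S.
Molar mass = 166.235 g/mol.
Mass from O: 3 × 15.999 = 47.997 g/mol.
%O = 47.997 / 166.235 × 100 = 28.87%.

28.87%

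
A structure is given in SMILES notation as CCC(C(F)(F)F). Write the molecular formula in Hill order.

Atom tally by fragment:
  CH3 → C:1 H:3
  CH2 → C:1 H:2
  CH2CF3 → C:2 H:2 F:3
Element totals:
  C: 4
  H: 7
  F: 3

C4H7F3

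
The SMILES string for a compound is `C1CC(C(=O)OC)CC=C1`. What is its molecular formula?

C8H12O2

Atom tally by fragment:
  cyclohexene ring core → C:6 H:10
  (− 1 ring H displaced by substituents)
  + COOCH3 → C:2 H:3 O:2
Element totals:
  C: 8
  H: 12
  O: 2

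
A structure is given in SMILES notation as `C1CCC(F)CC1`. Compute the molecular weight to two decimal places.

102.15 g/mol

Atom tally by fragment:
  cyclohexane ring core → C:6 H:12
  (− 1 ring H displaced by substituents)
  + F → F:1
Element totals:
  C: 6
  H: 11
  F: 1
Molecular formula: C6H11F.
  M = 6(12.011) + 11(1.008) + 18.998
    = 72.066 + 11.088 + 18.998 = 102.152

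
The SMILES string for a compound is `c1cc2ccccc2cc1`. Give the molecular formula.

C10H8

Atom tally by fragment:
  naphthalene ring system core → C:10 H:8
Element totals:
  C: 10
  H: 8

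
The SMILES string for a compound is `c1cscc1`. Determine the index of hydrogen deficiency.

3

Atom tally by fragment:
  thiophene ring core → C:4 H:4 S:1
Element totals:
  C: 4
  H: 4
  S: 1
Molecular formula: C4H4S.
DoU = (2C + 2 + N − H − X) / 2 = (2·4 + 2 + 0 − 4 − 0) / 2 = 3.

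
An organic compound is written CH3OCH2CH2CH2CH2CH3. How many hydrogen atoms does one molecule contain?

Element totals:
  C: 6
  H: 14
  O: 1

14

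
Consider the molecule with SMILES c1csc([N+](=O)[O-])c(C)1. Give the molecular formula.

C5H5NO2S

Atom tally by fragment:
  thiophene ring core → C:4 H:4 S:1
  (− 2 ring H displaced by substituents)
  + NO2 → N:1 O:2
  + CH3 → C:1 H:3
Element totals:
  C: 5
  H: 5
  N: 1
  O: 2
  S: 1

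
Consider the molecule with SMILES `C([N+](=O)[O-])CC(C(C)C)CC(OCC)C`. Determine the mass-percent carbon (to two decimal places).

Atom tally by fragment:
  O2NCH2 → C:1 H:2 N:1 O:2
  CH2 → C:1 H:2
  CH(CH(CH3)2) → C:4 H:8
  CH2 → C:1 H:2
  CH(OC2H5) → C:3 H:6 O:1
  CH3 → C:1 H:3
Element totals:
  C: 11
  H: 23
  N: 1
  O: 3
Molecular formula: C11H23NO3.
Molar mass = 217.309 g/mol.
Mass from C: 11 × 12.011 = 132.121 g/mol.
%C = 132.121 / 217.309 × 100 = 60.80%.

60.80%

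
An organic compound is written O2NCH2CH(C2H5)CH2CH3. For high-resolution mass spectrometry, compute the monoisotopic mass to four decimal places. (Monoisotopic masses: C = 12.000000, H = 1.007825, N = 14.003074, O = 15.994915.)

Atom tally by fragment:
  O2NCH2 → C:1 H:2 N:1 O:2
  CH(C2H5) → C:3 H:6
  CH2 → C:1 H:2
  CH3 → C:1 H:3
Element totals:
  C: 6
  H: 13
  N: 1
  O: 2
Molecular formula: C6H13NO2.
  M = 6(12.0) + 13(1.007825) + 14.003074 + 2(15.994915)
    = 72.000000 + 13.101725 + 14.003074 + 31.989830 = 131.094629

131.0946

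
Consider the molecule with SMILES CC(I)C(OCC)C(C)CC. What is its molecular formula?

Atom tally by fragment:
  CH3 → C:1 H:3
  CH(I) → C:1 H:1 I:1
  CH(OC2H5) → C:3 H:6 O:1
  CH(CH3) → C:2 H:4
  CH2 → C:1 H:2
  CH3 → C:1 H:3
Element totals:
  C: 9
  H: 19
  I: 1
  O: 1

C9H19IO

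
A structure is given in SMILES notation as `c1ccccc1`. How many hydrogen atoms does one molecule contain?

Atom tally by fragment:
  benzene ring core → C:6 H:6
Element totals:
  C: 6
  H: 6

6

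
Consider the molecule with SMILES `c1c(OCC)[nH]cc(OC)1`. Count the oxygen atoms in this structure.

2

Atom tally by fragment:
  pyrrole ring core → C:4 H:5 N:1
  (− 2 ring H displaced by substituents)
  + OC2H5 → C:2 H:5 O:1
  + OCH3 → C:1 H:3 O:1
Element totals:
  C: 7
  H: 11
  N: 1
  O: 2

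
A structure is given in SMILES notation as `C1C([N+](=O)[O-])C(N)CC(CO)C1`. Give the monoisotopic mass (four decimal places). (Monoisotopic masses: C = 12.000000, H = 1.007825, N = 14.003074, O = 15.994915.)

Atom tally by fragment:
  cyclohexane ring core → C:6 H:12
  (− 3 ring H displaced by substituents)
  + NO2 → N:1 O:2
  + NH2 → N:1 H:2
  + CH2OH → C:1 H:3 O:1
Element totals:
  C: 7
  H: 14
  N: 2
  O: 3
Molecular formula: C7H14N2O3.
  M = 7(12.0) + 14(1.007825) + 2(14.003074) + 3(15.994915)
    = 84.000000 + 14.109550 + 28.006148 + 47.984745 = 174.100443

174.1004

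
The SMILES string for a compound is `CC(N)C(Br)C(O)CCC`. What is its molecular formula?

Atom tally by fragment:
  CH3 → C:1 H:3
  CH(NH2) → C:1 H:3 N:1
  CH(Br) → C:1 H:1 Br:1
  CH(OH) → C:1 H:2 O:1
  CH2 → C:1 H:2
  CH2 → C:1 H:2
  CH3 → C:1 H:3
Element totals:
  C: 7
  H: 16
  Br: 1
  N: 1
  O: 1

C7H16BrNO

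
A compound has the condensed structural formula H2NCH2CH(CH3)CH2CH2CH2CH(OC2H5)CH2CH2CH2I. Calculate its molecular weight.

327.25 g/mol

Atom tally by fragment:
  H2NCH2 → C:1 H:4 N:1
  CH(CH3) → C:2 H:4
  CH2 → C:1 H:2
  CH2 → C:1 H:2
  CH2 → C:1 H:2
  CH(OC2H5) → C:3 H:6 O:1
  CH2 → C:1 H:2
  CH2 → C:1 H:2
  CH2I → C:1 H:2 I:1
Element totals:
  C: 12
  H: 26
  I: 1
  N: 1
  O: 1
Molecular formula: C12H26INO.
  M = 12(12.011) + 26(1.008) + 126.904 + 14.007 + 15.999
    = 144.132 + 26.208 + 126.904 + 14.007 + 15.999 = 327.250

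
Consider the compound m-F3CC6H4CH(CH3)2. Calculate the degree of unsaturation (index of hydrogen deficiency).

Element totals:
  C: 10
  H: 11
  F: 3
Molecular formula: C10H11F3.
DoU = (2C + 2 + N − H − X) / 2 = (2·10 + 2 + 0 − 11 − 3) / 2 = 4.

4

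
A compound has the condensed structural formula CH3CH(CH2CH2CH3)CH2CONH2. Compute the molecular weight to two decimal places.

Atom tally by fragment:
  CH3 → C:1 H:3
  CH(CH2CH2CH3) → C:4 H:8
  CH2CONH2 → C:2 H:4 O:1 N:1
Element totals:
  C: 7
  H: 15
  N: 1
  O: 1
Molecular formula: C7H15NO.
  M = 7(12.011) + 15(1.008) + 14.007 + 15.999
    = 84.077 + 15.120 + 14.007 + 15.999 = 129.203

129.20 g/mol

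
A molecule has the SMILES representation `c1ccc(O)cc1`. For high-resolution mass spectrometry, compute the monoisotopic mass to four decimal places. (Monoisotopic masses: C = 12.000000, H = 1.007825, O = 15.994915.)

94.0419

Atom tally by fragment:
  benzene ring core → C:6 H:6
  (− 1 ring H displaced by substituents)
  + OH → O:1 H:1
Element totals:
  C: 6
  H: 6
  O: 1
Molecular formula: C6H6O.
  M = 6(12.0) + 6(1.007825) + 15.994915
    = 72.000000 + 6.046950 + 15.994915 = 94.041865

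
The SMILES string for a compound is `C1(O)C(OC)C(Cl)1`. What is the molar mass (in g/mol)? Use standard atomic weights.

Atom tally by fragment:
  cyclopropane ring core → C:3 H:6
  (− 3 ring H displaced by substituents)
  + OH → O:1 H:1
  + OCH3 → C:1 H:3 O:1
  + Cl → Cl:1
Element totals:
  C: 4
  H: 7
  Cl: 1
  O: 2
Molecular formula: C4H7ClO2.
  M = 4(12.011) + 7(1.008) + 35.45 + 2(15.999)
    = 48.044 + 7.056 + 35.450 + 31.998 = 122.548

122.55 g/mol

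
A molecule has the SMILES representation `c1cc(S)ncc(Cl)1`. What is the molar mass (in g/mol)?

Atom tally by fragment:
  pyridine ring core → C:5 H:5 N:1
  (− 2 ring H displaced by substituents)
  + SH → S:1 H:1
  + Cl → Cl:1
Element totals:
  C: 5
  H: 4
  Cl: 1
  N: 1
  S: 1
Molecular formula: C5H4ClNS.
  M = 5(12.011) + 4(1.008) + 35.45 + 14.007 + 32.06
    = 60.055 + 4.032 + 35.450 + 14.007 + 32.060 = 145.604

145.60 g/mol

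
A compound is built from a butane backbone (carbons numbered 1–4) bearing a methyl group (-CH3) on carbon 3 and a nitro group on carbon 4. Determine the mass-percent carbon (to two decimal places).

51.26%

Atom tally by fragment:
  CH3 → C:1 H:3
  CH2 → C:1 H:2
  CH(CH3) → C:2 H:4
  CH2NO2 → C:1 H:2 N:1 O:2
Element totals:
  C: 5
  H: 11
  N: 1
  O: 2
Molecular formula: C5H11NO2.
Molar mass = 117.148 g/mol.
Mass from C: 5 × 12.011 = 60.055 g/mol.
%C = 60.055 / 117.148 × 100 = 51.26%.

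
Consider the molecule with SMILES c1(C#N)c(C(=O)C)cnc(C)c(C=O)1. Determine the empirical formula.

Atom tally by fragment:
  pyridine ring core → C:5 H:5 N:1
  (− 4 ring H displaced by substituents)
  + CN → C:1 N:1
  + COCH3 → C:2 H:3 O:1
  + CH3 → C:1 H:3
  + CHO → C:1 H:1 O:1
Element totals:
  C: 10
  H: 8
  N: 2
  O: 2
Molecular formula: C10H8N2O2.
gcd of subscripts = 2; dividing each by 2:
  C: 10/2 = 5
  H: 8/2 = 4
  N: 2/2 = 1
  O: 2/2 = 1

C5H4NO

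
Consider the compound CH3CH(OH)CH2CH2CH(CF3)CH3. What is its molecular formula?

C7H13F3O

Atom tally by fragment:
  CH3 → C:1 H:3
  CH(OH) → C:1 H:2 O:1
  CH2 → C:1 H:2
  CH2 → C:1 H:2
  CH(CF3) → C:2 H:1 F:3
  CH3 → C:1 H:3
Element totals:
  C: 7
  H: 13
  F: 3
  O: 1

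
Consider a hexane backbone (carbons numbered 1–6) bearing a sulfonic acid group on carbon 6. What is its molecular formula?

Atom tally by fragment:
  CH3 → C:1 H:3
  CH2 → C:1 H:2
  CH2 → C:1 H:2
  CH2 → C:1 H:2
  CH2 → C:1 H:2
  CH2SO3H → C:1 H:3 S:1 O:3
Element totals:
  C: 6
  H: 14
  O: 3
  S: 1

C6H14O3S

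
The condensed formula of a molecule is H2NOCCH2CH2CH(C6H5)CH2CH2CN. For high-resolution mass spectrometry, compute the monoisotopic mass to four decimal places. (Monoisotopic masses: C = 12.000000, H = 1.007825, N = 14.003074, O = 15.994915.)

216.1263

Atom tally by fragment:
  H2NOCCH2 → C:2 H:4 O:1 N:1
  CH2 → C:1 H:2
  CH(C6H5) → C:7 H:6
  CH2 → C:1 H:2
  CH2CN → C:2 H:2 N:1
Element totals:
  C: 13
  H: 16
  N: 2
  O: 1
Molecular formula: C13H16N2O.
  M = 13(12.0) + 16(1.007825) + 2(14.003074) + 15.994915
    = 156.000000 + 16.125200 + 28.006148 + 15.994915 = 216.126263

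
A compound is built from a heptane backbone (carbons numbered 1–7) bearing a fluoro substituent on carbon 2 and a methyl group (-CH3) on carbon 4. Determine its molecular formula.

Atom tally by fragment:
  CH3 → C:1 H:3
  CH(F) → C:1 H:1 F:1
  CH2 → C:1 H:2
  CH(CH3) → C:2 H:4
  CH2 → C:1 H:2
  CH2 → C:1 H:2
  CH3 → C:1 H:3
Element totals:
  C: 8
  H: 17
  F: 1

C8H17F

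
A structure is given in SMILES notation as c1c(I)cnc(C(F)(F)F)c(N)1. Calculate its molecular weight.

Atom tally by fragment:
  pyridine ring core → C:5 H:5 N:1
  (− 3 ring H displaced by substituents)
  + I → I:1
  + CF3 → C:1 F:3
  + NH2 → N:1 H:2
Element totals:
  C: 6
  H: 4
  F: 3
  I: 1
  N: 2
Molecular formula: C6H4F3IN2.
  M = 6(12.011) + 4(1.008) + 3(18.998) + 126.904 + 2(14.007)
    = 72.066 + 4.032 + 56.994 + 126.904 + 28.014 = 288.010

288.01 g/mol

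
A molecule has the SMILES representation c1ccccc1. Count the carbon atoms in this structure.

6

Atom tally by fragment:
  benzene ring core → C:6 H:6
Element totals:
  C: 6
  H: 6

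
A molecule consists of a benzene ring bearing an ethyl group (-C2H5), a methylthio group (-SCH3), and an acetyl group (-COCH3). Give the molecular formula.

Atom tally by fragment:
  benzene ring core → C:6 H:6
  (− 3 ring H displaced by substituents)
  + C2H5 → C:2 H:5
  + SCH3 → C:1 H:3 S:1
  + COCH3 → C:2 H:3 O:1
Element totals:
  C: 11
  H: 14
  O: 1
  S: 1

C11H14OS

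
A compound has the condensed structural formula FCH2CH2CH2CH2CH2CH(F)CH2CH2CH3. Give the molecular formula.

C9H18F2

Atom tally by fragment:
  FCH2 → C:1 H:2 F:1
  CH2 → C:1 H:2
  CH2 → C:1 H:2
  CH2 → C:1 H:2
  CH2 → C:1 H:2
  CH(F) → C:1 H:1 F:1
  CH2 → C:1 H:2
  CH2 → C:1 H:2
  CH3 → C:1 H:3
Element totals:
  C: 9
  H: 18
  F: 2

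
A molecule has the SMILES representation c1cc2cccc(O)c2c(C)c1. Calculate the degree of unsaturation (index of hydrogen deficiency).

7

Atom tally by fragment:
  naphthalene ring system core → C:10 H:8
  (− 2 ring H displaced by substituents)
  + OH → O:1 H:1
  + CH3 → C:1 H:3
Element totals:
  C: 11
  H: 10
  O: 1
Molecular formula: C11H10O.
DoU = (2C + 2 + N − H − X) / 2 = (2·11 + 2 + 0 − 10 − 0) / 2 = 7.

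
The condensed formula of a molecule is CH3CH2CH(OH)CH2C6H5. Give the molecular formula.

Element totals:
  C: 10
  H: 14
  O: 1

C10H14O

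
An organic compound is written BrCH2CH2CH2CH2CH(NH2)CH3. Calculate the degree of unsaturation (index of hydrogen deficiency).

Element totals:
  C: 6
  H: 14
  Br: 1
  N: 1
Molecular formula: C6H14BrN.
DoU = (2C + 2 + N − H − X) / 2 = (2·6 + 2 + 1 − 14 − 1) / 2 = 0.

0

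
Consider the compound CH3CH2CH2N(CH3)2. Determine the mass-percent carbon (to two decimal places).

Element totals:
  C: 5
  H: 13
  N: 1
Molecular formula: C5H13N.
Molar mass = 87.166 g/mol.
Mass from C: 5 × 12.011 = 60.055 g/mol.
%C = 60.055 / 87.166 × 100 = 68.90%.

68.90%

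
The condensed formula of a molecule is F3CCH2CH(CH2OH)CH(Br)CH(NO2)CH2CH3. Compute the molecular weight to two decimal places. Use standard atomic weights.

308.09 g/mol

Atom tally by fragment:
  F3CCH2 → C:2 H:2 F:3
  CH(CH2OH) → C:2 H:4 O:1
  CH(Br) → C:1 H:1 Br:1
  CH(NO2) → C:1 H:1 N:1 O:2
  CH2 → C:1 H:2
  CH3 → C:1 H:3
Element totals:
  C: 8
  H: 13
  Br: 1
  F: 3
  N: 1
  O: 3
Molecular formula: C8H13BrF3NO3.
  M = 8(12.011) + 13(1.008) + 79.904 + 3(18.998) + 14.007 + 3(15.999)
    = 96.088 + 13.104 + 79.904 + 56.994 + 14.007 + 47.997 = 308.094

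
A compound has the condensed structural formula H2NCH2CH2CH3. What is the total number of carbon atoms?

Element totals:
  C: 3
  H: 9
  N: 1

3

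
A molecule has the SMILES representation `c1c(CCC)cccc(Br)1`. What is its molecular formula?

Atom tally by fragment:
  benzene ring core → C:6 H:6
  (− 2 ring H displaced by substituents)
  + CH2CH2CH3 → C:3 H:7
  + Br → Br:1
Element totals:
  C: 9
  H: 11
  Br: 1

C9H11Br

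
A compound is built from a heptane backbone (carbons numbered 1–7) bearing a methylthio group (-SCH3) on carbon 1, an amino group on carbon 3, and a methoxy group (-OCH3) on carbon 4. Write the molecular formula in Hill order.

C9H21NOS

Atom tally by fragment:
  CH3SCH2 → C:2 H:5 S:1
  CH2 → C:1 H:2
  CH(NH2) → C:1 H:3 N:1
  CH(OCH3) → C:2 H:4 O:1
  CH2 → C:1 H:2
  CH2 → C:1 H:2
  CH3 → C:1 H:3
Element totals:
  C: 9
  H: 21
  N: 1
  O: 1
  S: 1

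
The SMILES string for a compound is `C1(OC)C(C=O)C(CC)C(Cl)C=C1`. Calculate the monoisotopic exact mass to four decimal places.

Atom tally by fragment:
  cyclohexene ring core → C:6 H:10
  (− 4 ring H displaced by substituents)
  + OCH3 → C:1 H:3 O:1
  + CHO → C:1 H:1 O:1
  + C2H5 → C:2 H:5
  + Cl → Cl:1
Element totals:
  C: 10
  H: 15
  Cl: 1
  O: 2
Molecular formula: C10H15ClO2.
  M = 10(12.0) + 15(1.007825) + 34.968853 + 2(15.994915)
    = 120.000000 + 15.117375 + 34.968853 + 31.989830 = 202.076058

202.0761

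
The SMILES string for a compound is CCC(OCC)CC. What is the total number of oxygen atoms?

Atom tally by fragment:
  CH3 → C:1 H:3
  CH2 → C:1 H:2
  CH(OC2H5) → C:3 H:6 O:1
  CH2 → C:1 H:2
  CH3 → C:1 H:3
Element totals:
  C: 7
  H: 16
  O: 1

1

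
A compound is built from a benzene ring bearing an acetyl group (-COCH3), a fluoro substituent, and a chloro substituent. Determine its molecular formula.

C8H6ClFO

Atom tally by fragment:
  benzene ring core → C:6 H:6
  (− 3 ring H displaced by substituents)
  + COCH3 → C:2 H:3 O:1
  + F → F:1
  + Cl → Cl:1
Element totals:
  C: 8
  H: 6
  Cl: 1
  F: 1
  O: 1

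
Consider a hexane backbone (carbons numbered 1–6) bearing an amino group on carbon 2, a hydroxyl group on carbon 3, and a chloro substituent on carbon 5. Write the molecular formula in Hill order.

C6H14ClNO

Atom tally by fragment:
  CH3 → C:1 H:3
  CH(NH2) → C:1 H:3 N:1
  CH(OH) → C:1 H:2 O:1
  CH2 → C:1 H:2
  CH(Cl) → C:1 H:1 Cl:1
  CH3 → C:1 H:3
Element totals:
  C: 6
  H: 14
  Cl: 1
  N: 1
  O: 1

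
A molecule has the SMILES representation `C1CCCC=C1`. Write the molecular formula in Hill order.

Atom tally by fragment:
  cyclohexene ring core → C:6 H:10
Element totals:
  C: 6
  H: 10

C6H10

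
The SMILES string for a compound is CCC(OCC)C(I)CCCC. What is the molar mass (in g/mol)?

Atom tally by fragment:
  CH3 → C:1 H:3
  CH2 → C:1 H:2
  CH(OC2H5) → C:3 H:6 O:1
  CH(I) → C:1 H:1 I:1
  CH2 → C:1 H:2
  CH2 → C:1 H:2
  CH2 → C:1 H:2
  CH3 → C:1 H:3
Element totals:
  C: 10
  H: 21
  I: 1
  O: 1
Molecular formula: C10H21IO.
  M = 10(12.011) + 21(1.008) + 126.904 + 15.999
    = 120.110 + 21.168 + 126.904 + 15.999 = 284.181

284.18 g/mol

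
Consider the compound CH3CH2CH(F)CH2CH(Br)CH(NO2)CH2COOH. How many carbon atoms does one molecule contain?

Atom tally by fragment:
  CH3 → C:1 H:3
  CH2 → C:1 H:2
  CH(F) → C:1 H:1 F:1
  CH2 → C:1 H:2
  CH(Br) → C:1 H:1 Br:1
  CH(NO2) → C:1 H:1 N:1 O:2
  CH2COOH → C:2 H:3 O:2
Element totals:
  C: 8
  H: 13
  Br: 1
  F: 1
  N: 1
  O: 4

8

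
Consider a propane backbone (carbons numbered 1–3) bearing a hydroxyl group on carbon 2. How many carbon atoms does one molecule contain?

3

Atom tally by fragment:
  CH3 → C:1 H:3
  CH(OH) → C:1 H:2 O:1
  CH3 → C:1 H:3
Element totals:
  C: 3
  H: 8
  O: 1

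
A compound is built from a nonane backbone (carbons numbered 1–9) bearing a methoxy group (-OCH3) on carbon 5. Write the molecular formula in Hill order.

Atom tally by fragment:
  CH3 → C:1 H:3
  CH2 → C:1 H:2
  CH2 → C:1 H:2
  CH2 → C:1 H:2
  CH(OCH3) → C:2 H:4 O:1
  CH2 → C:1 H:2
  CH2 → C:1 H:2
  CH2 → C:1 H:2
  CH3 → C:1 H:3
Element totals:
  C: 10
  H: 22
  O: 1

C10H22O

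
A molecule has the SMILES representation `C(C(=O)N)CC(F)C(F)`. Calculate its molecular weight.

Atom tally by fragment:
  H2NOCCH2 → C:2 H:4 O:1 N:1
  CH2 → C:1 H:2
  CH(F) → C:1 H:1 F:1
  CH2F → C:1 H:2 F:1
Element totals:
  C: 5
  H: 9
  F: 2
  N: 1
  O: 1
Molecular formula: C5H9F2NO.
  M = 5(12.011) + 9(1.008) + 2(18.998) + 14.007 + 15.999
    = 60.055 + 9.072 + 37.996 + 14.007 + 15.999 = 137.129

137.13 g/mol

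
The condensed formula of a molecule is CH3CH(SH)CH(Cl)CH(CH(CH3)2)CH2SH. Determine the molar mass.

212.79 g/mol

Element totals:
  C: 8
  H: 17
  Cl: 1
  S: 2
Molecular formula: C8H17ClS2.
  M = 8(12.011) + 17(1.008) + 35.45 + 2(32.06)
    = 96.088 + 17.136 + 35.450 + 64.120 = 212.794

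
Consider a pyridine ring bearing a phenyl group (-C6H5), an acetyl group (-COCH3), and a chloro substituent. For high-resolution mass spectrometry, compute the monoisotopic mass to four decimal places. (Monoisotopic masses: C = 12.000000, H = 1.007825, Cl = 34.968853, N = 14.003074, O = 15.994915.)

231.0451

Atom tally by fragment:
  pyridine ring core → C:5 H:5 N:1
  (− 3 ring H displaced by substituents)
  + C6H5 → C:6 H:5
  + COCH3 → C:2 H:3 O:1
  + Cl → Cl:1
Element totals:
  C: 13
  H: 10
  Cl: 1
  N: 1
  O: 1
Molecular formula: C13H10ClNO.
  M = 13(12.0) + 10(1.007825) + 34.968853 + 14.003074 + 15.994915
    = 156.000000 + 10.078250 + 34.968853 + 14.003074 + 15.994915 = 231.045092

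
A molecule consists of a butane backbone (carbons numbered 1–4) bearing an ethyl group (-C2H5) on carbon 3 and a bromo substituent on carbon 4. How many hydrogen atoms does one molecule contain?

Atom tally by fragment:
  CH3 → C:1 H:3
  CH2 → C:1 H:2
  CH(C2H5) → C:3 H:6
  CH2Br → C:1 H:2 Br:1
Element totals:
  C: 6
  H: 13
  Br: 1

13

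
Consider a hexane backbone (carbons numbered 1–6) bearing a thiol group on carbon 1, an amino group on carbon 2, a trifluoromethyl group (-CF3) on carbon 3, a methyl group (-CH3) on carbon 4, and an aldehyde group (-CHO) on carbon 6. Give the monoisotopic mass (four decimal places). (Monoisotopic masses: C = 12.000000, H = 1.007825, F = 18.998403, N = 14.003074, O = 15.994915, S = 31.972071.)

243.0905

Atom tally by fragment:
  HSCH2 → C:1 H:3 S:1
  CH(NH2) → C:1 H:3 N:1
  CH(CF3) → C:2 H:1 F:3
  CH(CH3) → C:2 H:4
  CH2 → C:1 H:2
  CH2CHO → C:2 H:3 O:1
Element totals:
  C: 9
  H: 16
  F: 3
  N: 1
  O: 1
  S: 1
Molecular formula: C9H16F3NOS.
  M = 9(12.0) + 16(1.007825) + 3(18.998403) + 14.003074 + 15.994915 + 31.972071
    = 108.000000 + 16.125200 + 56.995209 + 14.003074 + 15.994915 + 31.972071 = 243.090469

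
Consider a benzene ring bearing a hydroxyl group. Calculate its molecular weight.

Atom tally by fragment:
  benzene ring core → C:6 H:6
  (− 1 ring H displaced by substituents)
  + OH → O:1 H:1
Element totals:
  C: 6
  H: 6
  O: 1
Molecular formula: C6H6O.
  M = 6(12.011) + 6(1.008) + 15.999
    = 72.066 + 6.048 + 15.999 = 94.113

94.11 g/mol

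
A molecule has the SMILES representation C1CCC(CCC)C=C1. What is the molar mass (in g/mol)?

124.23 g/mol

Atom tally by fragment:
  cyclohexene ring core → C:6 H:10
  (− 1 ring H displaced by substituents)
  + CH2CH2CH3 → C:3 H:7
Element totals:
  C: 9
  H: 16
Molecular formula: C9H16.
  M = 9(12.011) + 16(1.008)
    = 108.099 + 16.128 = 124.227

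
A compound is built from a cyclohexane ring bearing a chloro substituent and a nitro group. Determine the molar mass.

Atom tally by fragment:
  cyclohexane ring core → C:6 H:12
  (− 2 ring H displaced by substituents)
  + Cl → Cl:1
  + NO2 → N:1 O:2
Element totals:
  C: 6
  H: 10
  Cl: 1
  N: 1
  O: 2
Molecular formula: C6H10ClNO2.
  M = 6(12.011) + 10(1.008) + 35.45 + 14.007 + 2(15.999)
    = 72.066 + 10.080 + 35.450 + 14.007 + 31.998 = 163.601

163.60 g/mol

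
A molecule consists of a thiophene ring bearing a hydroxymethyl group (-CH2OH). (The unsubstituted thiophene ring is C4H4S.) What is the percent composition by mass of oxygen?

14.01%

Atom tally by fragment:
  thiophene ring core → C:4 H:4 S:1
  (− 1 ring H displaced by substituents)
  + CH2OH → C:1 H:3 O:1
Element totals:
  C: 5
  H: 6
  O: 1
  S: 1
Molecular formula: C5H6OS.
Molar mass = 114.162 g/mol.
Mass from O: 1 × 15.999 = 15.999 g/mol.
%O = 15.999 / 114.162 × 100 = 14.01%.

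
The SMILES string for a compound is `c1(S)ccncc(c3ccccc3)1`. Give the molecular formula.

C11H9NS

Atom tally by fragment:
  pyridine ring core → C:5 H:5 N:1
  (− 2 ring H displaced by substituents)
  + SH → S:1 H:1
  + C6H5 → C:6 H:5
Element totals:
  C: 11
  H: 9
  N: 1
  S: 1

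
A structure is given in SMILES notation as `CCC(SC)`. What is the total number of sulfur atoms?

1

Atom tally by fragment:
  CH3 → C:1 H:3
  CH2 → C:1 H:2
  CH2SCH3 → C:2 H:5 S:1
Element totals:
  C: 4
  H: 10
  S: 1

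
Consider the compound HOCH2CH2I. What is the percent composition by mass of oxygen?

9.30%

Atom tally by fragment:
  HOCH2 → C:1 H:3 O:1
  CH2I → C:1 H:2 I:1
Element totals:
  C: 2
  H: 5
  I: 1
  O: 1
Molecular formula: C2H5IO.
Molar mass = 171.965 g/mol.
Mass from O: 1 × 15.999 = 15.999 g/mol.
%O = 15.999 / 171.965 × 100 = 9.30%.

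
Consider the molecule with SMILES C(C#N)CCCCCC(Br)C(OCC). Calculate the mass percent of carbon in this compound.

Atom tally by fragment:
  NCCH2 → C:2 H:2 N:1
  CH2 → C:1 H:2
  CH2 → C:1 H:2
  CH2 → C:1 H:2
  CH2 → C:1 H:2
  CH2 → C:1 H:2
  CH(Br) → C:1 H:1 Br:1
  CH2OC2H5 → C:3 H:7 O:1
Element totals:
  C: 11
  H: 20
  Br: 1
  N: 1
  O: 1
Molecular formula: C11H20BrNO.
Molar mass = 262.191 g/mol.
Mass from C: 11 × 12.011 = 132.121 g/mol.
%C = 132.121 / 262.191 × 100 = 50.39%.

50.39%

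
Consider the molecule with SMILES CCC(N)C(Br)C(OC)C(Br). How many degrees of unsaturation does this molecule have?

0

Atom tally by fragment:
  CH3 → C:1 H:3
  CH2 → C:1 H:2
  CH(NH2) → C:1 H:3 N:1
  CH(Br) → C:1 H:1 Br:1
  CH(OCH3) → C:2 H:4 O:1
  CH2Br → C:1 H:2 Br:1
Element totals:
  C: 7
  H: 15
  Br: 2
  N: 1
  O: 1
Molecular formula: C7H15Br2NO.
DoU = (2C + 2 + N − H − X) / 2 = (2·7 + 2 + 1 − 15 − 2) / 2 = 0.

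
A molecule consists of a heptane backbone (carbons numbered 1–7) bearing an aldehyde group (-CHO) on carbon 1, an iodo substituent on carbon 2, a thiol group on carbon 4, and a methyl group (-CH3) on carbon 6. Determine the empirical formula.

C9H17IOS

Atom tally by fragment:
  OHCCH2 → C:2 H:3 O:1
  CH(I) → C:1 H:1 I:1
  CH2 → C:1 H:2
  CH(SH) → C:1 H:2 S:1
  CH2 → C:1 H:2
  CH(CH3) → C:2 H:4
  CH3 → C:1 H:3
Element totals:
  C: 9
  H: 17
  I: 1
  O: 1
  S: 1
Molecular formula: C9H17IOS.
gcd of subscripts (9, 17, 1, 1, 1) = 1, so the empirical formula equals the molecular formula.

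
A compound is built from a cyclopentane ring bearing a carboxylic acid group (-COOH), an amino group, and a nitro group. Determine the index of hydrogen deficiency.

Atom tally by fragment:
  cyclopentane ring core → C:5 H:10
  (− 3 ring H displaced by substituents)
  + COOH → C:1 H:1 O:2
  + NH2 → N:1 H:2
  + NO2 → N:1 O:2
Element totals:
  C: 6
  H: 10
  N: 2
  O: 4
Molecular formula: C6H10N2O4.
DoU = (2C + 2 + N − H − X) / 2 = (2·6 + 2 + 2 − 10 − 0) / 2 = 3.

3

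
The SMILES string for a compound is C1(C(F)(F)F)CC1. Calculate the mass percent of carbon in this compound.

Atom tally by fragment:
  cyclopropane ring core → C:3 H:6
  (− 1 ring H displaced by substituents)
  + CF3 → C:1 F:3
Element totals:
  C: 4
  H: 5
  F: 3
Molecular formula: C4H5F3.
Molar mass = 110.078 g/mol.
Mass from C: 4 × 12.011 = 48.044 g/mol.
%C = 48.044 / 110.078 × 100 = 43.65%.

43.65%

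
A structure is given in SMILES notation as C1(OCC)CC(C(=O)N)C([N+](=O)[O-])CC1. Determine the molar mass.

216.24 g/mol

Atom tally by fragment:
  cyclohexane ring core → C:6 H:12
  (− 3 ring H displaced by substituents)
  + OC2H5 → C:2 H:5 O:1
  + CONH2 → C:1 H:2 O:1 N:1
  + NO2 → N:1 O:2
Element totals:
  C: 9
  H: 16
  N: 2
  O: 4
Molecular formula: C9H16N2O4.
  M = 9(12.011) + 16(1.008) + 2(14.007) + 4(15.999)
    = 108.099 + 16.128 + 28.014 + 63.996 = 216.237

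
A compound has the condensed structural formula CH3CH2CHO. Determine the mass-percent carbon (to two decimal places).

Atom tally by fragment:
  CH3 → C:1 H:3
  CH2CHO → C:2 H:3 O:1
Element totals:
  C: 3
  H: 6
  O: 1
Molecular formula: C3H6O.
Molar mass = 58.080 g/mol.
Mass from C: 3 × 12.011 = 36.033 g/mol.
%C = 36.033 / 58.080 × 100 = 62.04%.

62.04%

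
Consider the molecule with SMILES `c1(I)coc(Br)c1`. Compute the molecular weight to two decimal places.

Atom tally by fragment:
  furan ring core → C:4 H:4 O:1
  (− 2 ring H displaced by substituents)
  + I → I:1
  + Br → Br:1
Element totals:
  C: 4
  H: 2
  Br: 1
  I: 1
  O: 1
Molecular formula: C4H2BrIO.
  M = 4(12.011) + 2(1.008) + 79.904 + 126.904 + 15.999
    = 48.044 + 2.016 + 79.904 + 126.904 + 15.999 = 272.867

272.87 g/mol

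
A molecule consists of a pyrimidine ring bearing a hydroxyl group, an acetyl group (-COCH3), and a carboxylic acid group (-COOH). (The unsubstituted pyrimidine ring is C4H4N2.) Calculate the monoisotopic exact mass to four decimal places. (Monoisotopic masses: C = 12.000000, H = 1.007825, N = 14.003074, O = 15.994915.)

Atom tally by fragment:
  pyrimidine ring core → C:4 H:4 N:2
  (− 3 ring H displaced by substituents)
  + OH → O:1 H:1
  + COCH3 → C:2 H:3 O:1
  + COOH → C:1 H:1 O:2
Element totals:
  C: 7
  H: 6
  N: 2
  O: 4
Molecular formula: C7H6N2O4.
  M = 7(12.0) + 6(1.007825) + 2(14.003074) + 4(15.994915)
    = 84.000000 + 6.046950 + 28.006148 + 63.979660 = 182.032758

182.0328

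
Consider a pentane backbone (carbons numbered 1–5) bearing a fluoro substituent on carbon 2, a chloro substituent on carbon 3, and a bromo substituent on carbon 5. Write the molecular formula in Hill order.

Atom tally by fragment:
  CH3 → C:1 H:3
  CH(F) → C:1 H:1 F:1
  CH(Cl) → C:1 H:1 Cl:1
  CH2 → C:1 H:2
  CH2Br → C:1 H:2 Br:1
Element totals:
  C: 5
  H: 9
  Br: 1
  Cl: 1
  F: 1

C5H9BrClF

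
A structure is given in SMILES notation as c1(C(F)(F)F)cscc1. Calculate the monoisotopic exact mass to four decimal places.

151.9908

Atom tally by fragment:
  thiophene ring core → C:4 H:4 S:1
  (− 1 ring H displaced by substituents)
  + CF3 → C:1 F:3
Element totals:
  C: 5
  H: 3
  F: 3
  S: 1
Molecular formula: C5H3F3S.
  M = 5(12.0) + 3(1.007825) + 3(18.998403) + 31.972071
    = 60.000000 + 3.023475 + 56.995209 + 31.972071 = 151.990755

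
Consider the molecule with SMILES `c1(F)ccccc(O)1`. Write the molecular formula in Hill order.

Atom tally by fragment:
  benzene ring core → C:6 H:6
  (− 2 ring H displaced by substituents)
  + F → F:1
  + OH → O:1 H:1
Element totals:
  C: 6
  H: 5
  F: 1
  O: 1

C6H5FO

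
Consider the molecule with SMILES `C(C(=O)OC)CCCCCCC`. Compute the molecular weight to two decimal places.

172.27 g/mol

Atom tally by fragment:
  CH3OOCCH2 → C:3 H:5 O:2
  CH2 → C:1 H:2
  CH2 → C:1 H:2
  CH2 → C:1 H:2
  CH2 → C:1 H:2
  CH2 → C:1 H:2
  CH2 → C:1 H:2
  CH3 → C:1 H:3
Element totals:
  C: 10
  H: 20
  O: 2
Molecular formula: C10H20O2.
  M = 10(12.011) + 20(1.008) + 2(15.999)
    = 120.110 + 20.160 + 31.998 = 172.268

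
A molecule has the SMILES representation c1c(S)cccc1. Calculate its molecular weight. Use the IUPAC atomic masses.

Atom tally by fragment:
  benzene ring core → C:6 H:6
  (− 1 ring H displaced by substituents)
  + SH → S:1 H:1
Element totals:
  C: 6
  H: 6
  S: 1
Molecular formula: C6H6S.
  M = 6(12.011) + 6(1.008) + 32.06
    = 72.066 + 6.048 + 32.060 = 110.174

110.17 g/mol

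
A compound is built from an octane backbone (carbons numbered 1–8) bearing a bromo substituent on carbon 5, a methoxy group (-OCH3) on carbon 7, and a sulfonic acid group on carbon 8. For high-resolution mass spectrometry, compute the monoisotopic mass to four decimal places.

302.0187

Atom tally by fragment:
  CH3 → C:1 H:3
  CH2 → C:1 H:2
  CH2 → C:1 H:2
  CH2 → C:1 H:2
  CH(Br) → C:1 H:1 Br:1
  CH2 → C:1 H:2
  CH(OCH3) → C:2 H:4 O:1
  CH2SO3H → C:1 H:3 S:1 O:3
Element totals:
  C: 9
  H: 19
  Br: 1
  O: 4
  S: 1
Molecular formula: C9H19BrO4S.
  M = 9(12.0) + 19(1.007825) + 78.918338 + 4(15.994915) + 31.972071
    = 108.000000 + 19.148675 + 78.918338 + 63.979660 + 31.972071 = 302.018744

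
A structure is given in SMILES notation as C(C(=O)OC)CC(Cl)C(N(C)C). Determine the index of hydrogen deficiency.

Atom tally by fragment:
  CH3OOCCH2 → C:3 H:5 O:2
  CH2 → C:1 H:2
  CH(Cl) → C:1 H:1 Cl:1
  CH2N(CH3)2 → C:3 H:8 N:1
Element totals:
  C: 8
  H: 16
  Cl: 1
  N: 1
  O: 2
Molecular formula: C8H16ClNO2.
DoU = (2C + 2 + N − H − X) / 2 = (2·8 + 2 + 1 − 16 − 1) / 2 = 1.

1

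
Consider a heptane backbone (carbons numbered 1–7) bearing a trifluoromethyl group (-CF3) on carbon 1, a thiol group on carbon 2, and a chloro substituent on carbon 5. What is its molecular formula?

C8H14ClF3S

Atom tally by fragment:
  F3CCH2 → C:2 H:2 F:3
  CH(SH) → C:1 H:2 S:1
  CH2 → C:1 H:2
  CH2 → C:1 H:2
  CH(Cl) → C:1 H:1 Cl:1
  CH2 → C:1 H:2
  CH3 → C:1 H:3
Element totals:
  C: 8
  H: 14
  Cl: 1
  F: 3
  S: 1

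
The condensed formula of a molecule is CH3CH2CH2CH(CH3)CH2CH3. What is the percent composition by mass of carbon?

Element totals:
  C: 7
  H: 16
Molecular formula: C7H16.
Molar mass = 100.205 g/mol.
Mass from C: 7 × 12.011 = 84.077 g/mol.
%C = 84.077 / 100.205 × 100 = 83.90%.

83.90%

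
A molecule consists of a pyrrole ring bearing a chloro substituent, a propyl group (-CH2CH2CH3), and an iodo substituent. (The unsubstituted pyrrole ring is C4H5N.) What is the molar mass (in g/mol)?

Atom tally by fragment:
  pyrrole ring core → C:4 H:5 N:1
  (− 3 ring H displaced by substituents)
  + Cl → Cl:1
  + CH2CH2CH3 → C:3 H:7
  + I → I:1
Element totals:
  C: 7
  H: 9
  Cl: 1
  I: 1
  N: 1
Molecular formula: C7H9ClIN.
  M = 7(12.011) + 9(1.008) + 35.45 + 126.904 + 14.007
    = 84.077 + 9.072 + 35.450 + 126.904 + 14.007 = 269.510

269.51 g/mol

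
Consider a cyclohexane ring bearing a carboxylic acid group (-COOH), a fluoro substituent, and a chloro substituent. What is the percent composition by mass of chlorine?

19.63%

Atom tally by fragment:
  cyclohexane ring core → C:6 H:12
  (− 3 ring H displaced by substituents)
  + COOH → C:1 H:1 O:2
  + F → F:1
  + Cl → Cl:1
Element totals:
  C: 7
  H: 10
  Cl: 1
  F: 1
  O: 2
Molecular formula: C7H10ClFO2.
Molar mass = 180.603 g/mol.
Mass from Cl: 1 × 35.45 = 35.450 g/mol.
%Cl = 35.450 / 180.603 × 100 = 19.63%.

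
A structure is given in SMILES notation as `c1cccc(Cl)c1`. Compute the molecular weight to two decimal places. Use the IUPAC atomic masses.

Atom tally by fragment:
  benzene ring core → C:6 H:6
  (− 1 ring H displaced by substituents)
  + Cl → Cl:1
Element totals:
  C: 6
  H: 5
  Cl: 1
Molecular formula: C6H5Cl.
  M = 6(12.011) + 5(1.008) + 35.45
    = 72.066 + 5.040 + 35.450 = 112.556

112.56 g/mol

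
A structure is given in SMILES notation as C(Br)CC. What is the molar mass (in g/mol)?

122.99 g/mol

Atom tally by fragment:
  BrCH2 → C:1 H:2 Br:1
  CH2 → C:1 H:2
  CH3 → C:1 H:3
Element totals:
  C: 3
  H: 7
  Br: 1
Molecular formula: C3H7Br.
  M = 3(12.011) + 7(1.008) + 79.904
    = 36.033 + 7.056 + 79.904 = 122.993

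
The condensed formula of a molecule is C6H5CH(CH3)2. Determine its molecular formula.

Element totals:
  C: 9
  H: 12

C9H12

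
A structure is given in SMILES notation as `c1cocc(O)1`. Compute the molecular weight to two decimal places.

84.07 g/mol

Atom tally by fragment:
  furan ring core → C:4 H:4 O:1
  (− 1 ring H displaced by substituents)
  + OH → O:1 H:1
Element totals:
  C: 4
  H: 4
  O: 2
Molecular formula: C4H4O2.
  M = 4(12.011) + 4(1.008) + 2(15.999)
    = 48.044 + 4.032 + 31.998 = 84.074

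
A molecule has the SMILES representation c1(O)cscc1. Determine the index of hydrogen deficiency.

Atom tally by fragment:
  thiophene ring core → C:4 H:4 S:1
  (− 1 ring H displaced by substituents)
  + OH → O:1 H:1
Element totals:
  C: 4
  H: 4
  O: 1
  S: 1
Molecular formula: C4H4OS.
DoU = (2C + 2 + N − H − X) / 2 = (2·4 + 2 + 0 − 4 − 0) / 2 = 3.

3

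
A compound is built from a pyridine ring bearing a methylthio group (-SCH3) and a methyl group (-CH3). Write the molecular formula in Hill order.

C7H9NS

Atom tally by fragment:
  pyridine ring core → C:5 H:5 N:1
  (− 2 ring H displaced by substituents)
  + SCH3 → C:1 H:3 S:1
  + CH3 → C:1 H:3
Element totals:
  C: 7
  H: 9
  N: 1
  S: 1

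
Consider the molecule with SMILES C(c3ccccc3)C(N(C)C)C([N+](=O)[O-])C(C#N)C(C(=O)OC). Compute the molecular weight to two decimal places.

Atom tally by fragment:
  C6H5CH2 → C:7 H:7
  CH(N(CH3)2) → C:3 H:7 N:1
  CH(NO2) → C:1 H:1 N:1 O:2
  CH(CN) → C:2 H:1 N:1
  CH2COOCH3 → C:3 H:5 O:2
Element totals:
  C: 16
  H: 21
  N: 3
  O: 4
Molecular formula: C16H21N3O4.
  M = 16(12.011) + 21(1.008) + 3(14.007) + 4(15.999)
    = 192.176 + 21.168 + 42.021 + 63.996 = 319.361

319.36 g/mol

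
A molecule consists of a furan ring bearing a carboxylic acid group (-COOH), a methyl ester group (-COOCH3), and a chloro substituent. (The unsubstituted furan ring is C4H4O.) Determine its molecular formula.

C7H5ClO5

Atom tally by fragment:
  furan ring core → C:4 H:4 O:1
  (− 3 ring H displaced by substituents)
  + COOH → C:1 H:1 O:2
  + COOCH3 → C:2 H:3 O:2
  + Cl → Cl:1
Element totals:
  C: 7
  H: 5
  Cl: 1
  O: 5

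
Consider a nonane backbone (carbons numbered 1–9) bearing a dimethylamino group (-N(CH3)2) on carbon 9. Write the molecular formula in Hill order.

C11H25N

Atom tally by fragment:
  CH3 → C:1 H:3
  CH2 → C:1 H:2
  CH2 → C:1 H:2
  CH2 → C:1 H:2
  CH2 → C:1 H:2
  CH2 → C:1 H:2
  CH2 → C:1 H:2
  CH2 → C:1 H:2
  CH2N(CH3)2 → C:3 H:8 N:1
Element totals:
  C: 11
  H: 25
  N: 1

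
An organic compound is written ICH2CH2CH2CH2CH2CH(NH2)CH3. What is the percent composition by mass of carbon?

Atom tally by fragment:
  ICH2 → C:1 H:2 I:1
  CH2 → C:1 H:2
  CH2 → C:1 H:2
  CH2 → C:1 H:2
  CH2 → C:1 H:2
  CH(NH2) → C:1 H:3 N:1
  CH3 → C:1 H:3
Element totals:
  C: 7
  H: 16
  I: 1
  N: 1
Molecular formula: C7H16IN.
Molar mass = 241.116 g/mol.
Mass from C: 7 × 12.011 = 84.077 g/mol.
%C = 84.077 / 241.116 × 100 = 34.87%.

34.87%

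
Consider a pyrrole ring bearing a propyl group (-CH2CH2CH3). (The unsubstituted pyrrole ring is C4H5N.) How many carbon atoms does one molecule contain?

7

Atom tally by fragment:
  pyrrole ring core → C:4 H:5 N:1
  (− 1 ring H displaced by substituents)
  + CH2CH2CH3 → C:3 H:7
Element totals:
  C: 7
  H: 11
  N: 1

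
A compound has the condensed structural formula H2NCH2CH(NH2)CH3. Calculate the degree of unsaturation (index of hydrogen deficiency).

Atom tally by fragment:
  H2NCH2 → C:1 H:4 N:1
  CH(NH2) → C:1 H:3 N:1
  CH3 → C:1 H:3
Element totals:
  C: 3
  H: 10
  N: 2
Molecular formula: C3H10N2.
DoU = (2C + 2 + N − H − X) / 2 = (2·3 + 2 + 2 − 10 − 0) / 2 = 0.

0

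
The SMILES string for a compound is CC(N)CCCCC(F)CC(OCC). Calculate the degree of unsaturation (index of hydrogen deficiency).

Atom tally by fragment:
  CH3 → C:1 H:3
  CH(NH2) → C:1 H:3 N:1
  CH2 → C:1 H:2
  CH2 → C:1 H:2
  CH2 → C:1 H:2
  CH2 → C:1 H:2
  CH(F) → C:1 H:1 F:1
  CH2 → C:1 H:2
  CH2OC2H5 → C:3 H:7 O:1
Element totals:
  C: 11
  H: 24
  F: 1
  N: 1
  O: 1
Molecular formula: C11H24FNO.
DoU = (2C + 2 + N − H − X) / 2 = (2·11 + 2 + 1 − 24 − 1) / 2 = 0.

0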